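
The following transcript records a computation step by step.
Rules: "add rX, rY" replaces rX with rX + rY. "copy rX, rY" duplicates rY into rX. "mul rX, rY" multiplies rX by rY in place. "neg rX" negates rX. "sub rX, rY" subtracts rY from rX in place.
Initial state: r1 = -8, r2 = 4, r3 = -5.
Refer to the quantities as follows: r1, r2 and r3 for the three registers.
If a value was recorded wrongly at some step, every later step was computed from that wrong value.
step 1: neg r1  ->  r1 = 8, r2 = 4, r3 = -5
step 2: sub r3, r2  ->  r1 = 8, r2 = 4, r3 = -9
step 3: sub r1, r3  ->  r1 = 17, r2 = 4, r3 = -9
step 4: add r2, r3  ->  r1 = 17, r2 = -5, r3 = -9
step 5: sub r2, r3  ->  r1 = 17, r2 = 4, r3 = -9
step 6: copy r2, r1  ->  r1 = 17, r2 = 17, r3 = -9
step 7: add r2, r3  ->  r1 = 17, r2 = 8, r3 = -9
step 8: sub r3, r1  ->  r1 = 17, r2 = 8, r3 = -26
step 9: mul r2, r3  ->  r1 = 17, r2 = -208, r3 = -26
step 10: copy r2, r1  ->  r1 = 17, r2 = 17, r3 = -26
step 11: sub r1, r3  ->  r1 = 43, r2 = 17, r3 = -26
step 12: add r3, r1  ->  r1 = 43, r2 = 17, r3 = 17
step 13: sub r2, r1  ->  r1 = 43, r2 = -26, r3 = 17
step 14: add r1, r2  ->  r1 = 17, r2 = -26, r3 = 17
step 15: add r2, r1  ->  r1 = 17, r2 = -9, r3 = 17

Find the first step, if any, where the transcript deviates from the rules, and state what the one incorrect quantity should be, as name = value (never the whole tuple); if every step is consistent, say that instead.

Step 1: r1 = -(-8) = 8 — same as recorded.
Step 2: r3 = -5 - 4 = -9 — matches.
Step 3: r1 = 8 - -9 = 17 — exactly as logged.
Step 4: r2 = 4 + -9 = -5 — same as recorded.
Step 5: r2 = -5 - -9 = 4 — in agreement.
Step 6: r2 = 17 — consistent with the transcript.
Step 7: r2 = 17 + -9 = 8 — agrees with the transcript.
Step 8: r3 = -9 - 17 = -26 — no discrepancy.
Step 9: r2 = 8 * -26 = -208 — matches.
Step 10: r2 = 17 — agrees with the transcript.
Step 11: r1 = 17 - -26 = 43 — verified.
Step 12: r3 = -26 + 43 = 17 — exactly as logged.
Step 13: r2 = 17 - 43 = -26 — in agreement.
Step 14: r1 = 43 + -26 = 17 — checks out.
Step 15: r2 = -26 + 17 = -9 — in agreement.
Each recorded entry agrees with the recomputation.

no error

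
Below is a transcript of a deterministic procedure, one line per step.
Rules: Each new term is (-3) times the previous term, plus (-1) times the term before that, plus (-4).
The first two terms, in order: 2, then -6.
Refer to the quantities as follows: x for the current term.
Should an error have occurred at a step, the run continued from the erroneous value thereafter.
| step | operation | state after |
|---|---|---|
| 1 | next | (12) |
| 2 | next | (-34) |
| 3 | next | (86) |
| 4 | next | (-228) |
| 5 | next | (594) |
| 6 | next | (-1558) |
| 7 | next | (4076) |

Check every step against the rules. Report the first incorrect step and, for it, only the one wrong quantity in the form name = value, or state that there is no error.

Step 1: x = -3*(-6) + (-1)*(2) + (-4) = 12 — consistent with the transcript.
Step 2: x = -3*(12) + (-1)*(-6) + (-4) = -34 — verified.
Step 3: x = -3*(-34) + (-1)*(12) + (-4) = 86 — exactly as logged.
Step 4: x = -3*(86) + (-1)*(-34) + (-4) = -228 — no discrepancy.
Step 5: x = -3*(-228) + (-1)*(86) + (-4) = 594 — verified.
Step 6: x = -3*(594) + (-1)*(-228) + (-4) = -1558 — exactly as logged.
Step 7: x = -3*(-1558) + (-1)*(594) + (-4) = 4076 — consistent with the transcript.
All steps check out; nothing to correct.

no error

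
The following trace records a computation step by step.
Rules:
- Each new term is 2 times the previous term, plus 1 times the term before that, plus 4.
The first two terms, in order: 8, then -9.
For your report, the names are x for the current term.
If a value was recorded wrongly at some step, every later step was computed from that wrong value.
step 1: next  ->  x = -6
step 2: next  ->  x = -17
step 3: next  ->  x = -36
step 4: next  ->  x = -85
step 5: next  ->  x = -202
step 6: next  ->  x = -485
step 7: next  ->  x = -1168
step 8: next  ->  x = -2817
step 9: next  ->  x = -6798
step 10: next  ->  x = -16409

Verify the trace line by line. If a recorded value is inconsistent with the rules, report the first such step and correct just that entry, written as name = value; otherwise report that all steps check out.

Recomputing the run from the initial state:
step 1: x = -6
step 2: x = -17
step 3: x = -36
step 4: x = -85
step 5: x = -202
step 6: x = -485
step 7: x = -1168
step 8: x = -2817
step 9: x = -6798
step 10: x = -16409
This matches the trace at every step.

no error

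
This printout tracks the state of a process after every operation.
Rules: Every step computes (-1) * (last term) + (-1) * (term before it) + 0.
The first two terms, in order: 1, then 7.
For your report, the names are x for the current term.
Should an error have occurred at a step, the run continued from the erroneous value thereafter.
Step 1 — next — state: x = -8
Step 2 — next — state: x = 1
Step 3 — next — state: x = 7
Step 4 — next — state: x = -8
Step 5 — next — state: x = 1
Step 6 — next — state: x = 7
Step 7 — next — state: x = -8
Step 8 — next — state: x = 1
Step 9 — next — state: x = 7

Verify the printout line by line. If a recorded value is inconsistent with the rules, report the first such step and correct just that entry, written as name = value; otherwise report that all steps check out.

no error

Recomputing the run from the initial state:
step 1: x = -8
step 2: x = 1
step 3: x = 7
step 4: x = -8
step 5: x = 1
step 6: x = 7
step 7: x = -8
step 8: x = 1
step 9: x = 7
This matches the printout at every step.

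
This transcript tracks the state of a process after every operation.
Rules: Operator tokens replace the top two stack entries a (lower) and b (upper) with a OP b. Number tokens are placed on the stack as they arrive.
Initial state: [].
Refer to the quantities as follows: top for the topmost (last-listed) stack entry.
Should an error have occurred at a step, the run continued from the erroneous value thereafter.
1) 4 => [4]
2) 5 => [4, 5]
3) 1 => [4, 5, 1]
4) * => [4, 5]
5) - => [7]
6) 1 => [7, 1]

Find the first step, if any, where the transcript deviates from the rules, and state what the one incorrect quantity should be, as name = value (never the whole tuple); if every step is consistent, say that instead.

step 5, top = -1

Recomputing the run from the initial state:
step 1: [4]
step 2: [4, 5]
step 3: [4, 5, 1]
step 4: [4, 5]
step 5: [-1]
step 6: [-1, 1]
The first disagreement with the transcript is at step 5, where the value should be top = -1.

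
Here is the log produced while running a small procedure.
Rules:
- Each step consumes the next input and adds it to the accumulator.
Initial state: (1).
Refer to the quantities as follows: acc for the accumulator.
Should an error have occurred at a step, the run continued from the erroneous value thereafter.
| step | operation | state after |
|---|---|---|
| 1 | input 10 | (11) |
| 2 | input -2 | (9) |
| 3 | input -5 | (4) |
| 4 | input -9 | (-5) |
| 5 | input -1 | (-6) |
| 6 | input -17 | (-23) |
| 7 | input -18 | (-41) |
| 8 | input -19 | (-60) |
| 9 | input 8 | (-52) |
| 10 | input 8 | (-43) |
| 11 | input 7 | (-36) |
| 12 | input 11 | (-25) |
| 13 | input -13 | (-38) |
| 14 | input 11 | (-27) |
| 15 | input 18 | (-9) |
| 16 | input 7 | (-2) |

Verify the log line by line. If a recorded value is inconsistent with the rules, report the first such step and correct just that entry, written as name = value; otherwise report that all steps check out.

step 10, acc = -44

step 1: acc = 1 + 10 = 11 -> no discrepancy
step 2: acc = 11 + -2 = 9 -> agrees with the log
step 3: acc = 9 + -5 = 4 -> confirmed correct
step 4: acc = 4 + -9 = -5 -> agrees with the log
step 5: acc = -5 + -1 = -6 -> same as recorded
step 6: acc = -6 + -17 = -23 -> no discrepancy
step 7: acc = -23 + -18 = -41 -> confirmed correct
step 8: acc = -41 + -19 = -60 -> in agreement
step 9: acc = -60 + 8 = -52 -> no discrepancy
step 10: acc = -52 + 8 = -44 -> a discrepancy with the log
Step 10 is the first one off; corrected, acc = -44.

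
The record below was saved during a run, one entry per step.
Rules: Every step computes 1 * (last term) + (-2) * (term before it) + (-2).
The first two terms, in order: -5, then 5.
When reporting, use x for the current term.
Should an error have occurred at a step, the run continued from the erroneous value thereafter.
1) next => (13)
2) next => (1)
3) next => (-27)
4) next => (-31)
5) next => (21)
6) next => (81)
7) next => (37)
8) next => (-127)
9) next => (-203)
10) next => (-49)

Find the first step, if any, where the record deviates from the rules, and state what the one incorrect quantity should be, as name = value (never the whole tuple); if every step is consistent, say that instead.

step 10, x = 49

1. x = 1*(5) + (-2)*(-5) + (-2) = 13 (verified)
2. x = 1*(13) + (-2)*(5) + (-2) = 1 (in agreement)
3. x = 1*(1) + (-2)*(13) + (-2) = -27 (consistent with the record)
4. x = 1*(-27) + (-2)*(1) + (-2) = -31 (same as recorded)
5. x = 1*(-31) + (-2)*(-27) + (-2) = 21 (confirmed correct)
6. x = 1*(21) + (-2)*(-31) + (-2) = 81 (checks out)
7. x = 1*(81) + (-2)*(21) + (-2) = 37 (checks out)
8. x = 1*(37) + (-2)*(81) + (-2) = -127 (same as recorded)
9. x = 1*(-127) + (-2)*(37) + (-2) = -203 (no discrepancy)
10. x = 1*(-203) + (-2)*(-127) + (-2) = 49 (not what was recorded)
The audit stops at step 10: the recorded entry is wrong and should be x = 49.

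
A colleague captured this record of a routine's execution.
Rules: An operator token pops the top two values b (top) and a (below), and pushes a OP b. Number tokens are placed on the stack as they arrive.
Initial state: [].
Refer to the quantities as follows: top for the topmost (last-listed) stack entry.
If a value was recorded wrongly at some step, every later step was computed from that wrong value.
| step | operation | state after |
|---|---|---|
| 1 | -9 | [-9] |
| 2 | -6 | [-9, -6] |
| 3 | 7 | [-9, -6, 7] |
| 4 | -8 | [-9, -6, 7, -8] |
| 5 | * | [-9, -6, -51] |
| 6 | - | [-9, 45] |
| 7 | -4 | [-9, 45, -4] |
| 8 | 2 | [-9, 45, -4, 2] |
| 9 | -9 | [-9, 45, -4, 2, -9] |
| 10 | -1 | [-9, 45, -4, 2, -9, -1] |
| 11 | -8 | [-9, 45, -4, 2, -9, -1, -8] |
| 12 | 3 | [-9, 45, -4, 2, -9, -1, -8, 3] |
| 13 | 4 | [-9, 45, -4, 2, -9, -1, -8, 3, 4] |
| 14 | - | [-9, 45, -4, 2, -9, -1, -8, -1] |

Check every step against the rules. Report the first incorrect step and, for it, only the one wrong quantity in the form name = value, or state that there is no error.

Recomputing the run from the initial state:
step 1: [-9]
step 2: [-9, -6]
step 3: [-9, -6, 7]
step 4: [-9, -6, 7, -8]
step 5: [-9, -6, -56]
step 6: [-9, 50]
step 7: [-9, 50, -4]
step 8: [-9, 50, -4, 2]
step 9: [-9, 50, -4, 2, -9]
step 10: [-9, 50, -4, 2, -9, -1]
step 11: [-9, 50, -4, 2, -9, -1, -8]
step 12: [-9, 50, -4, 2, -9, -1, -8, 3]
step 13: [-9, 50, -4, 2, -9, -1, -8, 3, 4]
step 14: [-9, 50, -4, 2, -9, -1, -8, -1]
The first disagreement with the record is at step 5, where the value should be top = -56.

step 5, top = -56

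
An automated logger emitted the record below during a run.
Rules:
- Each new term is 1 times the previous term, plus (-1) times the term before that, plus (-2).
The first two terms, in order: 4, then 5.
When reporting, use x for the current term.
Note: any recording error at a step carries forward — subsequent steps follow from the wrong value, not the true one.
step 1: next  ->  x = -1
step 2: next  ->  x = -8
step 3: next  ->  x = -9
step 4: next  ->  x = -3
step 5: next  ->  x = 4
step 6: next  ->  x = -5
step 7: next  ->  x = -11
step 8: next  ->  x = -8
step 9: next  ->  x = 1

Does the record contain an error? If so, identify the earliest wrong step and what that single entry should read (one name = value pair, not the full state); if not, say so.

step 6, x = 5

Recomputing the run from the initial state:
step 1: x = -1
step 2: x = -8
step 3: x = -9
step 4: x = -3
step 5: x = 4
step 6: x = 5
step 7: x = -1
step 8: x = -8
step 9: x = -9
The first disagreement with the record is at step 6, where the value should be x = 5.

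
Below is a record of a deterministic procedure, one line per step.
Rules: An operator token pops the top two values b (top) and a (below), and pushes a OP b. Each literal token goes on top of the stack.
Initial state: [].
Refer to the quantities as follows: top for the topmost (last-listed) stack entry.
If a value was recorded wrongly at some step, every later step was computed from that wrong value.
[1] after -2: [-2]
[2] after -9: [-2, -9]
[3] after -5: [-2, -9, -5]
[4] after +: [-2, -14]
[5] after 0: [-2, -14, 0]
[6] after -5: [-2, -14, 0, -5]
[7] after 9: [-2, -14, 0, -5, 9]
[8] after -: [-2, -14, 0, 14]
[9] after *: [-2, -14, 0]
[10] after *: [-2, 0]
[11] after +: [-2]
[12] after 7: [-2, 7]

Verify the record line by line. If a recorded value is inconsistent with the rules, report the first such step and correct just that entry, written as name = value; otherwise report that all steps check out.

step 8, top = -14

Step 1: push -2: top = -2 — matches.
Step 2: push -9: top = -9 — checks out.
Step 3: push -5: top = -5 — verified.
Step 4: -9 + -5 = -14 — verified.
Step 5: push 0: top = 0 — same as recorded.
Step 6: push -5: top = -5 — exactly as logged.
Step 7: push 9: top = 9 — no discrepancy.
Step 8: -5 - 9 = -14 — the record has a different value.
So the first discrepancy is step 8, where the right value is top = -14.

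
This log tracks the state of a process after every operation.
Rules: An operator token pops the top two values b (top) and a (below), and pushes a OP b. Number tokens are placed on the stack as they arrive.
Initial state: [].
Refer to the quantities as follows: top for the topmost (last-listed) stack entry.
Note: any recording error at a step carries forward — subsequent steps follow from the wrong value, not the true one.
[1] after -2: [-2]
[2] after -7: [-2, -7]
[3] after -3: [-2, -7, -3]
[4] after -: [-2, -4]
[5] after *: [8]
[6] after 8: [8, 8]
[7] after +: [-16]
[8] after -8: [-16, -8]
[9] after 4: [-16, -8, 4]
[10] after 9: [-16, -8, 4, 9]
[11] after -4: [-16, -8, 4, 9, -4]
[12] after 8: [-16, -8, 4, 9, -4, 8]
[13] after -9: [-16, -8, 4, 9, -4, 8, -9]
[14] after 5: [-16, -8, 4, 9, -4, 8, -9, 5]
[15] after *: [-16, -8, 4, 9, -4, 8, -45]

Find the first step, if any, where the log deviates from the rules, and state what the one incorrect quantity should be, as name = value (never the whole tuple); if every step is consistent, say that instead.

step 7, top = 16

Recomputing the run from the initial state:
step 1: [-2]
step 2: [-2, -7]
step 3: [-2, -7, -3]
step 4: [-2, -4]
step 5: [8]
step 6: [8, 8]
step 7: [16]
step 8: [16, -8]
step 9: [16, -8, 4]
step 10: [16, -8, 4, 9]
step 11: [16, -8, 4, 9, -4]
step 12: [16, -8, 4, 9, -4, 8]
step 13: [16, -8, 4, 9, -4, 8, -9]
step 14: [16, -8, 4, 9, -4, 8, -9, 5]
step 15: [16, -8, 4, 9, -4, 8, -45]
The first disagreement with the log is at step 7, where the value should be top = 16.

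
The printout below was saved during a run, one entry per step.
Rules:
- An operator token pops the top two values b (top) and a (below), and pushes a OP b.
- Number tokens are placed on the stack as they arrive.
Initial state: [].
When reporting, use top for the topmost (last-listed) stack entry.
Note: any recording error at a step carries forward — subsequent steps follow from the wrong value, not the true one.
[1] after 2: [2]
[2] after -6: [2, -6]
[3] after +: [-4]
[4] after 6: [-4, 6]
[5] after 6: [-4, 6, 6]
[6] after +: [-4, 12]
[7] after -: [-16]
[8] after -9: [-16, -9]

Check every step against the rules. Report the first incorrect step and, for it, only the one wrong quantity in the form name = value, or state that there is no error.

1. push 2: top = 2 (verified)
2. push -6: top = -6 (checks out)
3. 2 + -6 = -4 (same as recorded)
4. push 6: top = 6 (agrees with the printout)
5. push 6: top = 6 (consistent with the printout)
6. 6 + 6 = 12 (verified)
7. -4 - 12 = -16 (confirmed correct)
8. push -9: top = -9 (exactly as logged)
The whole run recomputes cleanly — no discrepancies.

no error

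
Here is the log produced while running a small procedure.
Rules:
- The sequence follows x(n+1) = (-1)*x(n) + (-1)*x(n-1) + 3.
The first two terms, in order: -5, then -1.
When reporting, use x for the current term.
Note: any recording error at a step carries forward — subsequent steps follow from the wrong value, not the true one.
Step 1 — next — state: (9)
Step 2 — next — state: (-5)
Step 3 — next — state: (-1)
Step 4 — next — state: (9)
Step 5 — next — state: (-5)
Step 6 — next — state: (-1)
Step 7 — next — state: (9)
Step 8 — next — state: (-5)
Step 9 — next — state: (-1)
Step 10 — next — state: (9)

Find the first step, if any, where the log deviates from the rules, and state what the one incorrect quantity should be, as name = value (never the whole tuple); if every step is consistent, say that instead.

no error

Recomputing the run from the initial state:
step 1: x = 9
step 2: x = -5
step 3: x = -1
step 4: x = 9
step 5: x = -5
step 6: x = -1
step 7: x = 9
step 8: x = -5
step 9: x = -1
step 10: x = 9
This matches the log at every step.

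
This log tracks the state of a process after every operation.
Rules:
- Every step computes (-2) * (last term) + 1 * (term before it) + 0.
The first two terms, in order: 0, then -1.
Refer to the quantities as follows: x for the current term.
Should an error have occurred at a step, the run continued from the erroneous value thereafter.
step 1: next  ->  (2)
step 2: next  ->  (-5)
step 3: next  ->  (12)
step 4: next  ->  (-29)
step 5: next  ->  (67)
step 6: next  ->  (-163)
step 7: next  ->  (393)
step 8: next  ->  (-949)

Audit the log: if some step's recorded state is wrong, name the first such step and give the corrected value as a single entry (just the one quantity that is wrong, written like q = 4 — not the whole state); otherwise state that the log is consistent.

step 5, x = 70

step 1: x = -2*(-1) + (1)*(0) + (0) = 2 -> checks out
step 2: x = -2*(2) + (1)*(-1) + (0) = -5 -> agrees with the log
step 3: x = -2*(-5) + (1)*(2) + (0) = 12 -> no discrepancy
step 4: x = -2*(12) + (1)*(-5) + (0) = -29 -> consistent with the log
step 5: x = -2*(-29) + (1)*(12) + (0) = 70 -> the log has a different value
The audit stops at step 5: the recorded entry is wrong and should be x = 70.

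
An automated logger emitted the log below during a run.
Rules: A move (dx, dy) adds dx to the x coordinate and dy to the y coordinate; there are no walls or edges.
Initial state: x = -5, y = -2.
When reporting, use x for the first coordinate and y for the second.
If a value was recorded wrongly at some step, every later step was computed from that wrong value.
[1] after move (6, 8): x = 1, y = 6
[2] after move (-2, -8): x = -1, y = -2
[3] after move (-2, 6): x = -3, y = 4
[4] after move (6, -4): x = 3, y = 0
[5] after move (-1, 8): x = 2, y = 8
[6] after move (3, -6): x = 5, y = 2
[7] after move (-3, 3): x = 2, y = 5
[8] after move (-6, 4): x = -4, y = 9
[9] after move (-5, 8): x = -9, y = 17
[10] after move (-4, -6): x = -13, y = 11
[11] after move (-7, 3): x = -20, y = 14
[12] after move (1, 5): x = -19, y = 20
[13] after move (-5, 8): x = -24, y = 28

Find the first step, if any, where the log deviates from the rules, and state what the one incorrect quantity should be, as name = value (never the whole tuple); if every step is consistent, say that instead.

1. x = -5 + (6) = 1, y = -2 + (8) = 6 (verified)
2. x = 1 + (-2) = -1, y = 6 + (-8) = -2 (checks out)
3. x = -1 + (-2) = -3, y = -2 + (6) = 4 (matches)
4. x = -3 + (6) = 3, y = 4 + (-4) = 0 (confirmed correct)
5. x = 3 + (-1) = 2, y = 0 + (8) = 8 (no discrepancy)
6. x = 2 + (3) = 5, y = 8 + (-6) = 2 (in agreement)
7. x = 5 + (-3) = 2, y = 2 + (3) = 5 (agrees with the log)
8. x = 2 + (-6) = -4, y = 5 + (4) = 9 (matches)
9. x = -4 + (-5) = -9, y = 9 + (8) = 17 (consistent with the log)
10. x = -9 + (-4) = -13, y = 17 + (-6) = 11 (exactly as logged)
11. x = -13 + (-7) = -20, y = 11 + (3) = 14 (no discrepancy)
12. x = -20 + (1) = -19, y = 14 + (5) = 19 (a discrepancy with the log)
The earliest wrong entry is at step 12: it should read y = 19.

step 12, y = 19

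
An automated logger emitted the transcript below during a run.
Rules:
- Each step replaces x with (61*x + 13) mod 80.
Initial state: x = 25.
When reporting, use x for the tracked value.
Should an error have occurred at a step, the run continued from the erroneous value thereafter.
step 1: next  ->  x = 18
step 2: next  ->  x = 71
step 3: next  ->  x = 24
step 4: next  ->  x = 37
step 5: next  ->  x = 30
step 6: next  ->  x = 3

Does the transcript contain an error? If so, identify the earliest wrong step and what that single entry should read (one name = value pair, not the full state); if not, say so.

Step 1: x = (61*25 + 13) mod 80 = 18 — same as recorded.
Step 2: x = (61*18 + 13) mod 80 = 71 — verified.
Step 3: x = (61*71 + 13) mod 80 = 24 — agrees with the transcript.
Step 4: x = (61*24 + 13) mod 80 = 37 — agrees with the transcript.
Step 5: x = (61*37 + 13) mod 80 = 30 — exactly as logged.
Step 6: x = (61*30 + 13) mod 80 = 3 — no discrepancy.
Every step is consistent.

no error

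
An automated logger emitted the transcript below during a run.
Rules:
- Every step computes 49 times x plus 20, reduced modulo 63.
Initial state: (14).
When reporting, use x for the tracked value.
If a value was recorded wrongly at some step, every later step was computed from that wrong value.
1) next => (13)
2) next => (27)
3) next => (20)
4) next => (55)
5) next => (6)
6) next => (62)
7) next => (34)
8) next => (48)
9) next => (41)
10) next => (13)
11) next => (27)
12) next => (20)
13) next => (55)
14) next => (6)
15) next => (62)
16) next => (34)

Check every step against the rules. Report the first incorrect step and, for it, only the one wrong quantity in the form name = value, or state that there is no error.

Step 1: x = (49*14 + 20) mod 63 = 13 — in agreement.
Step 2: x = (49*13 + 20) mod 63 = 27 — no discrepancy.
Step 3: x = (49*27 + 20) mod 63 = 20 — matches.
Step 4: x = (49*20 + 20) mod 63 = 55 — matches.
Step 5: x = (49*55 + 20) mod 63 = 6 — same as recorded.
Step 6: x = (49*6 + 20) mod 63 = 62 — checks out.
Step 7: x = (49*62 + 20) mod 63 = 34 — confirmed correct.
Step 8: x = (49*34 + 20) mod 63 = 48 — confirmed correct.
Step 9: x = (49*48 + 20) mod 63 = 41 — same as recorded.
Step 10: x = (49*41 + 20) mod 63 = 13 — no discrepancy.
Step 11: x = (49*13 + 20) mod 63 = 27 — matches.
Step 12: x = (49*27 + 20) mod 63 = 20 — no discrepancy.
Step 13: x = (49*20 + 20) mod 63 = 55 — checks out.
Step 14: x = (49*55 + 20) mod 63 = 6 — exactly as logged.
Step 15: x = (49*6 + 20) mod 63 = 62 — checks out.
Step 16: x = (49*62 + 20) mod 63 = 34 — matches.
The whole run recomputes cleanly — no discrepancies.

no error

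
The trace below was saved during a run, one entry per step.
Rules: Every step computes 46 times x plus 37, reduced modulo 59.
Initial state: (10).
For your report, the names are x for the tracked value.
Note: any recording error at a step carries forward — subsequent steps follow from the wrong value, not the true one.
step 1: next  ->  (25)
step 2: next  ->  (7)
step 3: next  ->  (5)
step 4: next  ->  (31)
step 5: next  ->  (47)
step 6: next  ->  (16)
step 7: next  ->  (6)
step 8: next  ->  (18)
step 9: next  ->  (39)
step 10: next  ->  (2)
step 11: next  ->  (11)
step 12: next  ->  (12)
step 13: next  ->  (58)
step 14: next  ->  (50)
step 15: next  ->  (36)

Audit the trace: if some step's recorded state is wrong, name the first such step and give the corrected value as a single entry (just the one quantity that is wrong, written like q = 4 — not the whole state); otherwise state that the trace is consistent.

no error

Step 1: x = (46*10 + 37) mod 59 = 25 — confirmed correct.
Step 2: x = (46*25 + 37) mod 59 = 7 — exactly as logged.
Step 3: x = (46*7 + 37) mod 59 = 5 — verified.
Step 4: x = (46*5 + 37) mod 59 = 31 — agrees with the trace.
Step 5: x = (46*31 + 37) mod 59 = 47 — no discrepancy.
Step 6: x = (46*47 + 37) mod 59 = 16 — agrees with the trace.
Step 7: x = (46*16 + 37) mod 59 = 6 — exactly as logged.
Step 8: x = (46*6 + 37) mod 59 = 18 — no discrepancy.
Step 9: x = (46*18 + 37) mod 59 = 39 — same as recorded.
Step 10: x = (46*39 + 37) mod 59 = 2 — matches.
Step 11: x = (46*2 + 37) mod 59 = 11 — consistent with the trace.
Step 12: x = (46*11 + 37) mod 59 = 12 — consistent with the trace.
Step 13: x = (46*12 + 37) mod 59 = 58 — consistent with the trace.
Step 14: x = (46*58 + 37) mod 59 = 50 — in agreement.
Step 15: x = (46*50 + 37) mod 59 = 36 — confirmed correct.
Nothing is out of place; the run is error-free.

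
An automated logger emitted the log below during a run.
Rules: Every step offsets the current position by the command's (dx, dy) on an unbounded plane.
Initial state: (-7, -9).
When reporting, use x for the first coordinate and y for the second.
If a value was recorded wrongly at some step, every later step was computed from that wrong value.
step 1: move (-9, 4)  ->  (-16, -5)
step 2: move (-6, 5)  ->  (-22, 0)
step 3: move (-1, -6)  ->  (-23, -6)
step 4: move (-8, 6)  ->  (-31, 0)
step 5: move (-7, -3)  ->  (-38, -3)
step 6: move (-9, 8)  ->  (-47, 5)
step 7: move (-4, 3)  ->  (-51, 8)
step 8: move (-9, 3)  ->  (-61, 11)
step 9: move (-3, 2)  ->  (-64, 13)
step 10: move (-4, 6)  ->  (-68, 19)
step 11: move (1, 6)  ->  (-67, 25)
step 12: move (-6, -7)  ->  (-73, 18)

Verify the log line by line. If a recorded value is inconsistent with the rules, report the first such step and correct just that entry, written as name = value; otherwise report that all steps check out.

Step 1: x = -7 + (-9) = -16, y = -9 + (4) = -5 — consistent with the log.
Step 2: x = -16 + (-6) = -22, y = -5 + (5) = 0 — no discrepancy.
Step 3: x = -22 + (-1) = -23, y = 0 + (-6) = -6 — agrees with the log.
Step 4: x = -23 + (-8) = -31, y = -6 + (6) = 0 — matches.
Step 5: x = -31 + (-7) = -38, y = 0 + (-3) = -3 — same as recorded.
Step 6: x = -38 + (-9) = -47, y = -3 + (8) = 5 — no discrepancy.
Step 7: x = -47 + (-4) = -51, y = 5 + (3) = 8 — checks out.
Step 8: x = -51 + (-9) = -60, y = 8 + (3) = 11 — this is not what the log shows.
Conclusion: step 8 carries the first error; the entry should be x = -60.

step 8, x = -60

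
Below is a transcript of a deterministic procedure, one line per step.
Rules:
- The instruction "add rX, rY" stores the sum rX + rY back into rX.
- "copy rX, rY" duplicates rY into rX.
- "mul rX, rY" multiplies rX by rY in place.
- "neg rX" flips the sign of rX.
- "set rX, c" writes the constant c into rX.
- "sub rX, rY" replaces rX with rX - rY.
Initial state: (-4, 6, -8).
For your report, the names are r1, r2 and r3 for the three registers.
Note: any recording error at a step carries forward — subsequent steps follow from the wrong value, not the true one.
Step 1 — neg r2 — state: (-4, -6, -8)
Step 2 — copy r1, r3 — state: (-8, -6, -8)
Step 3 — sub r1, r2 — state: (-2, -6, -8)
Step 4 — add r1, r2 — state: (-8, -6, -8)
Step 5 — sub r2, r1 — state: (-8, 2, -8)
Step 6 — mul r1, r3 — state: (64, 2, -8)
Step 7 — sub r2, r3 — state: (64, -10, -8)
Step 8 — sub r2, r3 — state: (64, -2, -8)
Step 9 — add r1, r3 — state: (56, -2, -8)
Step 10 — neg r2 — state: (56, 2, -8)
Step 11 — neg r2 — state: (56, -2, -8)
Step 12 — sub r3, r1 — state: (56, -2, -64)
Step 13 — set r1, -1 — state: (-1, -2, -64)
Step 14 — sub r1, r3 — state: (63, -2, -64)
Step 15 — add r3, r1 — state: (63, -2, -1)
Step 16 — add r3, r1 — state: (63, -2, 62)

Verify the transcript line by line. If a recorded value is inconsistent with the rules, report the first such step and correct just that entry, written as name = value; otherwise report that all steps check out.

step 7, r2 = 10

1. r2 = -(6) = -6 (matches)
2. r1 = -8 (consistent with the transcript)
3. r1 = -8 - -6 = -2 (in agreement)
4. r1 = -2 + -6 = -8 (same as recorded)
5. r2 = -6 - -8 = 2 (exactly as logged)
6. r1 = -8 * -8 = 64 (exactly as logged)
7. r2 = 2 - -8 = 10 (the recorded entry deviates here)
First deviation found at step 7; the corrected entry is r2 = 10.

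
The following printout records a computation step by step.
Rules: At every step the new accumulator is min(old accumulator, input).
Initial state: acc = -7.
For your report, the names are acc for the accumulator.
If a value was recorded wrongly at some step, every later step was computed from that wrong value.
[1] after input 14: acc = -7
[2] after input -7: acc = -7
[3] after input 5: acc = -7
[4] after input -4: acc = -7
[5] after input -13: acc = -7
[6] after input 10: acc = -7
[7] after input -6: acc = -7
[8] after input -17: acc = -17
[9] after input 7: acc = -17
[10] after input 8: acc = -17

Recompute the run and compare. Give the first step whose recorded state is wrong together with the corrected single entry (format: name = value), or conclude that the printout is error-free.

Recomputing the run from the initial state:
step 1: acc = -7
step 2: acc = -7
step 3: acc = -7
step 4: acc = -7
step 5: acc = -13
step 6: acc = -13
step 7: acc = -13
step 8: acc = -17
step 9: acc = -17
step 10: acc = -17
The first disagreement with the printout is at step 5, where the value should be acc = -13.

step 5, acc = -13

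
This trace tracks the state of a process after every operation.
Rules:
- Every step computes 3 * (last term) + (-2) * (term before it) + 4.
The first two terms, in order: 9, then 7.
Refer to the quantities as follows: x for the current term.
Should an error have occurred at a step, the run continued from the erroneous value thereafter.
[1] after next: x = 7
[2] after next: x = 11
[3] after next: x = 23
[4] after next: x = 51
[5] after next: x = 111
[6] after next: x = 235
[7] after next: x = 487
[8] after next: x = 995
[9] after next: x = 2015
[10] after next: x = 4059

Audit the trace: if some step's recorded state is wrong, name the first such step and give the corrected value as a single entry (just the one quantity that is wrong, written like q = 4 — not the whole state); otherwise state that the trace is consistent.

Recomputing the run from the initial state:
step 1: x = 7
step 2: x = 11
step 3: x = 23
step 4: x = 51
step 5: x = 111
step 6: x = 235
step 7: x = 487
step 8: x = 995
step 9: x = 2015
step 10: x = 4059
This matches the trace at every step.

no error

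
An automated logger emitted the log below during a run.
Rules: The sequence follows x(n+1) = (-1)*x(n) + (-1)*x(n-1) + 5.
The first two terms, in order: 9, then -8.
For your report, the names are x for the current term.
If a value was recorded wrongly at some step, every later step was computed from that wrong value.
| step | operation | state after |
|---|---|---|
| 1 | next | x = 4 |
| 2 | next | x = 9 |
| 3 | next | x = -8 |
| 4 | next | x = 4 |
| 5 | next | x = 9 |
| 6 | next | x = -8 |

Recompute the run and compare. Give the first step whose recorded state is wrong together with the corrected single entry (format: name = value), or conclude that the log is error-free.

no error

Step 1: x = -1*(-8) + (-1)*(9) + (5) = 4 — consistent with the log.
Step 2: x = -1*(4) + (-1)*(-8) + (5) = 9 — agrees with the log.
Step 3: x = -1*(9) + (-1)*(4) + (5) = -8 — confirmed correct.
Step 4: x = -1*(-8) + (-1)*(9) + (5) = 4 — in agreement.
Step 5: x = -1*(4) + (-1)*(-8) + (5) = 9 — verified.
Step 6: x = -1*(9) + (-1)*(4) + (5) = -8 — consistent with the log.
All steps check out; nothing to correct.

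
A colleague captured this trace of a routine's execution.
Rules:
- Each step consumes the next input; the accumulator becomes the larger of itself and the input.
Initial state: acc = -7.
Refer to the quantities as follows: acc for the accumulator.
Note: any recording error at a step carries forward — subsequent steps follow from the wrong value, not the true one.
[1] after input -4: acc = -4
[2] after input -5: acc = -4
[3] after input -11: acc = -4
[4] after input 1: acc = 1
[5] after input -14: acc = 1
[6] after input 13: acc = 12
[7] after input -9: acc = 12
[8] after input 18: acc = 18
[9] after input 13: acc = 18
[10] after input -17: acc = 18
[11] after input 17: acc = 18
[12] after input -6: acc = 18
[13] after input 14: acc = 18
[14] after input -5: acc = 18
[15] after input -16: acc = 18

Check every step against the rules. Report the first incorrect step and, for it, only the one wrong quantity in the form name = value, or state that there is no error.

step 1: acc = max(-7, -4) = -4 -> matches
step 2: acc = max(-4, -5) = -4 -> exactly as logged
step 3: acc = max(-4, -11) = -4 -> confirmed correct
step 4: acc = max(-4, 1) = 1 -> no discrepancy
step 5: acc = max(1, -14) = 1 -> in agreement
step 6: acc = max(1, 13) = 13 -> this is not what the trace shows
The earliest wrong entry is at step 6: it should read acc = 13.

step 6, acc = 13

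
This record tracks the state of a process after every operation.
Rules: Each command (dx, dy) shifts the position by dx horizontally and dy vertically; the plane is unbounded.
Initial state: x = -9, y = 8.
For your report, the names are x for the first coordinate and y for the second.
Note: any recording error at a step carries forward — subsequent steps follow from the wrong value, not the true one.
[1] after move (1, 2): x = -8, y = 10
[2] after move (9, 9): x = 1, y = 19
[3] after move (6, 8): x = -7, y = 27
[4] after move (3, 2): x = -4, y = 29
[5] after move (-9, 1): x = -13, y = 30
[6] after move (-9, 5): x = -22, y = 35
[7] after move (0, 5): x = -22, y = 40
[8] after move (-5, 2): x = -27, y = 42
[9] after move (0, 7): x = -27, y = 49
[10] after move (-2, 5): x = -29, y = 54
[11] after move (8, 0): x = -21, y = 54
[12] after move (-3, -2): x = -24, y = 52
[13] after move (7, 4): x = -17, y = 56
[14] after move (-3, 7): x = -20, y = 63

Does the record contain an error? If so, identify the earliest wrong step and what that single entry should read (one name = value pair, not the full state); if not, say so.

step 3, x = 7

Step 1: x = -9 + (1) = -8, y = 8 + (2) = 10 — confirmed correct.
Step 2: x = -8 + (9) = 1, y = 10 + (9) = 19 — same as recorded.
Step 3: x = 1 + (6) = 7, y = 19 + (8) = 27 — this is not what the record shows.
That makes step 3 the first incorrect line — x = 7 is what it should show.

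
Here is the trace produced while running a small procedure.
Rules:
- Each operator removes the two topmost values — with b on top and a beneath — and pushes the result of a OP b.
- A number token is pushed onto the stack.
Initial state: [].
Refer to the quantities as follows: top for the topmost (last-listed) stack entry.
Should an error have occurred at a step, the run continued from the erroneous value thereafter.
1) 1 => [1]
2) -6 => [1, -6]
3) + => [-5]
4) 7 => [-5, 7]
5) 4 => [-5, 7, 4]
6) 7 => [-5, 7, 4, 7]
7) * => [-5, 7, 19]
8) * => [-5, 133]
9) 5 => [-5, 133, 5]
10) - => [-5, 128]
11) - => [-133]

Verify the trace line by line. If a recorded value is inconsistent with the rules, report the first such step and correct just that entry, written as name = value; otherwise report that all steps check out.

1. push 1: top = 1 (consistent with the trace)
2. push -6: top = -6 (consistent with the trace)
3. 1 + -6 = -5 (checks out)
4. push 7: top = 7 (in agreement)
5. push 4: top = 4 (checks out)
6. push 7: top = 7 (agrees with the trace)
7. 4 * 7 = 28 (the trace has a different value)
First incorrect step: 7; the correct value is top = 28.

step 7, top = 28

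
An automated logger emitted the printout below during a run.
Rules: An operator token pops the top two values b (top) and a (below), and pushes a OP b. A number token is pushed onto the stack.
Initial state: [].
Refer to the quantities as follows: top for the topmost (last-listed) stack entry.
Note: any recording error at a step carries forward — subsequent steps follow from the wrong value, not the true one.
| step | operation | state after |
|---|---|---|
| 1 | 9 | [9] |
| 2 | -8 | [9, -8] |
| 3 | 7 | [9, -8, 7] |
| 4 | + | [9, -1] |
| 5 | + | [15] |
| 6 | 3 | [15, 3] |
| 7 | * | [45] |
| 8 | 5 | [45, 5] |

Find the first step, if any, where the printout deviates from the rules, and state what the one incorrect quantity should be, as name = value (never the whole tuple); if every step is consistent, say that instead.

1. push 9: top = 9 (exactly as logged)
2. push -8: top = -8 (matches)
3. push 7: top = 7 (matches)
4. -8 + 7 = -1 (checks out)
5. 9 + -1 = 8 (not what was recorded)
So the first discrepancy is step 5, where the right value is top = 8.

step 5, top = 8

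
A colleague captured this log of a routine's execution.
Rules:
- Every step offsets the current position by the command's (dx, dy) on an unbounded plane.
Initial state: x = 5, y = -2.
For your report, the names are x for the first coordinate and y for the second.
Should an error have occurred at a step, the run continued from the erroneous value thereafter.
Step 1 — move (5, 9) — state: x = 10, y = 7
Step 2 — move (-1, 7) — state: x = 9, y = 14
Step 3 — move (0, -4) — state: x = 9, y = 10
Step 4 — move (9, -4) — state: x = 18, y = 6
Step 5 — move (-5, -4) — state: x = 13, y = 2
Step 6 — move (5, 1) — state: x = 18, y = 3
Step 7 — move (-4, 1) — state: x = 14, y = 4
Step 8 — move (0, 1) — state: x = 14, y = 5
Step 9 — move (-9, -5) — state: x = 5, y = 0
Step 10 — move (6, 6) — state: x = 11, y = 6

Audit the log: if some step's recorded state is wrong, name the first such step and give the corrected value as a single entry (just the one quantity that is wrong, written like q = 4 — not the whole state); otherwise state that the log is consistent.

no error

1. x = 5 + (5) = 10, y = -2 + (9) = 7 (matches)
2. x = 10 + (-1) = 9, y = 7 + (7) = 14 (verified)
3. x = 9 + (0) = 9, y = 14 + (-4) = 10 (consistent with the log)
4. x = 9 + (9) = 18, y = 10 + (-4) = 6 (consistent with the log)
5. x = 18 + (-5) = 13, y = 6 + (-4) = 2 (in agreement)
6. x = 13 + (5) = 18, y = 2 + (1) = 3 (exactly as logged)
7. x = 18 + (-4) = 14, y = 3 + (1) = 4 (same as recorded)
8. x = 14 + (0) = 14, y = 4 + (1) = 5 (same as recorded)
9. x = 14 + (-9) = 5, y = 5 + (-5) = 0 (verified)
10. x = 5 + (6) = 11, y = 0 + (6) = 6 (exactly as logged)
All steps check out; nothing to correct.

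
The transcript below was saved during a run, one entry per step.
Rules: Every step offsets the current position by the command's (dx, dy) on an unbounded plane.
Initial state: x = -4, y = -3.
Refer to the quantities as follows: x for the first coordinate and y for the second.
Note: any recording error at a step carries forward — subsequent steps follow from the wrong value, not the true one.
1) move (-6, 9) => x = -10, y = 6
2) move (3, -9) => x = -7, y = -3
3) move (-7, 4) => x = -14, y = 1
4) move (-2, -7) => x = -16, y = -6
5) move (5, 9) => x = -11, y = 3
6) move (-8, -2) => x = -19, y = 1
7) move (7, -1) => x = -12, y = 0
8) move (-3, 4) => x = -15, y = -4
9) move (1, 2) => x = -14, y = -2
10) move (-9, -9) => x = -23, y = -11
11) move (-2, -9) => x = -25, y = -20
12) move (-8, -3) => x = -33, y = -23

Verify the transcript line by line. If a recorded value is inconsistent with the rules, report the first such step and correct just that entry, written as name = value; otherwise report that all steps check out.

step 8, y = 4

Recomputing the run from the initial state:
step 1: x = -10, y = 6
step 2: x = -7, y = -3
step 3: x = -14, y = 1
step 4: x = -16, y = -6
step 5: x = -11, y = 3
step 6: x = -19, y = 1
step 7: x = -12, y = 0
step 8: x = -15, y = 4
step 9: x = -14, y = 6
step 10: x = -23, y = -3
step 11: x = -25, y = -12
step 12: x = -33, y = -15
The first disagreement with the transcript is at step 8, where the value should be y = 4.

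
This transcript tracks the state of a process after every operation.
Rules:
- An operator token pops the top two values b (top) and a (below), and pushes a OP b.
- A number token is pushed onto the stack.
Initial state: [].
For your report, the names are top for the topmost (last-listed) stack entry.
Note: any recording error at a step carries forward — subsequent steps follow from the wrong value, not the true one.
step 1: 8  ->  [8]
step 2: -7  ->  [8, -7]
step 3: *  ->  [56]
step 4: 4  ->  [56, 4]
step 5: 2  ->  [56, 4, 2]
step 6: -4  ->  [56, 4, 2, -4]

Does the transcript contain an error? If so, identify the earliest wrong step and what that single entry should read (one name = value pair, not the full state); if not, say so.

Recomputing the run from the initial state:
step 1: [8]
step 2: [8, -7]
step 3: [-56]
step 4: [-56, 4]
step 5: [-56, 4, 2]
step 6: [-56, 4, 2, -4]
The first disagreement with the transcript is at step 3, where the value should be top = -56.

step 3, top = -56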